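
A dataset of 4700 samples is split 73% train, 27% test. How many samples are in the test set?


Train samples = 4700 * 73% = 3431
Test samples = 4700 - 3431
= 1269

1269


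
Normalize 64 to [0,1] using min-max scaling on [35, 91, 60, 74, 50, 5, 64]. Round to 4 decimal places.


Min = 5, Max = 91
Range = 91 - 5 = 86
Scaled = (x - min) / (max - min)
= (64 - 5) / 86
= 59 / 86
= 0.6860

0.6860


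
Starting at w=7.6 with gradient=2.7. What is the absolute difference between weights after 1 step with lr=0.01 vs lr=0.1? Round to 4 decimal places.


With lr=0.01: w_new = 7.6 - 0.01 * 2.7 = 7.573
With lr=0.1: w_new = 7.6 - 0.1 * 2.7 = 7.33
Absolute difference = |7.573 - 7.33|
= 0.2430

0.2430


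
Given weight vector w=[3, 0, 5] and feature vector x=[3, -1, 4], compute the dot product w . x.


Element-wise products:
3 * 3 = 9
0 * -1 = 0
5 * 4 = 20
Sum = 9 + 0 + 20
= 29

29


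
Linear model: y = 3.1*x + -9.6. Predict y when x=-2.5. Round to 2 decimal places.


y = 3.1 * -2.5 + (-9.6)
= -7.75 + (-9.6)
= -17.35

-17.35


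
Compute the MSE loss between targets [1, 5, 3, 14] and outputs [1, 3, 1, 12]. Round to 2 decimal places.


Differences: [0, 2, 2, 2]
Squared errors: [0, 4, 4, 4]
Sum of squared errors = 12
MSE = 12 / 4 = 3.00

3.00


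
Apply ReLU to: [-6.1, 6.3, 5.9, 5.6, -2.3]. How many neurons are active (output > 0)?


ReLU(x) = max(0, x) for each element:
ReLU(-6.1) = 0
ReLU(6.3) = 6.3
ReLU(5.9) = 5.9
ReLU(5.6) = 5.6
ReLU(-2.3) = 0
Active neurons (>0): 3

3


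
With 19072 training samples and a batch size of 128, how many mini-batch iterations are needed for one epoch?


Iterations per epoch = dataset_size / batch_size
= 19072 / 128
= 149

149


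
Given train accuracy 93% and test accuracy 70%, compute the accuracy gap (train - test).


Gap = train_accuracy - test_accuracy
= 93 - 70
= 23%
This large gap strongly indicates overfitting.

23


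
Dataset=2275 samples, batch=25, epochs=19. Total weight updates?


Iterations per epoch = 2275 / 25 = 91
Total updates = iterations_per_epoch * epochs
= 91 * 19
= 1729

1729


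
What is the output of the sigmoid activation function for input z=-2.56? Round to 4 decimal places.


sigmoid(z) = 1 / (1 + exp(-z))
exp(-(-2.56)) = exp(2.56) = 12.9358
1 + 12.9358 = 13.9358
1 / 13.9358 = 0.0718

0.0718


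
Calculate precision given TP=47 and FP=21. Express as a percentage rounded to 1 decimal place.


Precision = TP / (TP + FP) * 100
= 47 / (47 + 21)
= 47 / 68
= 0.6912
= 69.1%

69.1


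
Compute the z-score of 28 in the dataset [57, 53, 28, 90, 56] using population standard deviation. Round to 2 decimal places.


Mean = (57 + 53 + 28 + 90 + 56) / 5 = 56.8
Variance = sum((x_i - mean)^2) / n = 389.36
Std = sqrt(389.36) = 19.7322
Z = (x - mean) / std
= (28 - 56.8) / 19.7322
= -28.8 / 19.7322
= -1.46

-1.46


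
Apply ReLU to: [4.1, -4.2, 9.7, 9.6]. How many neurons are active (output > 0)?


ReLU(x) = max(0, x) for each element:
ReLU(4.1) = 4.1
ReLU(-4.2) = 0
ReLU(9.7) = 9.7
ReLU(9.6) = 9.6
Active neurons (>0): 3

3


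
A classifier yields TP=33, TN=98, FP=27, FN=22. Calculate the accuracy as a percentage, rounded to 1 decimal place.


Accuracy = (TP + TN) / (TP + TN + FP + FN) * 100
= (33 + 98) / (33 + 98 + 27 + 22)
= 131 / 180
= 0.7278
= 72.8%

72.8


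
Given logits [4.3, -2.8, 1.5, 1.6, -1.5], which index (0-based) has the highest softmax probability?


Softmax is a monotonic transformation, so it preserves the argmax.
We need to find the index of the maximum logit.
Index 0: 4.3
Index 1: -2.8
Index 2: 1.5
Index 3: 1.6
Index 4: -1.5
Maximum logit = 4.3 at index 0

0


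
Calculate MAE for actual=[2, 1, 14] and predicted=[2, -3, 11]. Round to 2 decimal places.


Absolute errors: [0, 4, 3]
Sum of absolute errors = 7
MAE = 7 / 3 = 2.33

2.33


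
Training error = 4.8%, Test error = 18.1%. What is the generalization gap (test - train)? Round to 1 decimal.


Generalization gap = test_error - train_error
= 18.1 - 4.8
= 13.3%
A large gap suggests overfitting.

13.3


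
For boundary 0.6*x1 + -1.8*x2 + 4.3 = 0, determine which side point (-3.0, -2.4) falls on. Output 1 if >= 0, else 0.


Compute 0.6 * -3.0 + -1.8 * -2.4 + 4.3
= -1.8 + 4.32 + 4.3
= 6.82
Since 6.82 >= 0, the point is on the positive side.

1


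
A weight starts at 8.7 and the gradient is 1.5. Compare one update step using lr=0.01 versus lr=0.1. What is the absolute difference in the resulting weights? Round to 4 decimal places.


With lr=0.01: w_new = 8.7 - 0.01 * 1.5 = 8.685
With lr=0.1: w_new = 8.7 - 0.1 * 1.5 = 8.55
Absolute difference = |8.685 - 8.55|
= 0.1350

0.1350


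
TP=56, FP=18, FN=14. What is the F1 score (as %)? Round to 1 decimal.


Precision = TP / (TP + FP) = 56 / 74 = 0.7568
Recall = TP / (TP + FN) = 56 / 70 = 0.8
F1 = 2 * P * R / (P + R)
= 2 * 0.7568 * 0.8 / (0.7568 + 0.8)
= 1.2108 / 1.5568
= 0.7778
As percentage: 77.8%

77.8


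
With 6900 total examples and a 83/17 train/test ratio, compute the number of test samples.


Train samples = 6900 * 83% = 5727
Test samples = 6900 - 5727
= 1173

1173


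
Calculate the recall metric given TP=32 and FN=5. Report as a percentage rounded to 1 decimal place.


Recall = TP / (TP + FN) * 100
= 32 / (32 + 5)
= 32 / 37
= 0.8649
= 86.5%

86.5


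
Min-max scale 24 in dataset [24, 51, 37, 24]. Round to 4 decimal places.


Min = 24, Max = 51
Range = 51 - 24 = 27
Scaled = (x - min) / (max - min)
= (24 - 24) / 27
= 0 / 27
= 0.0000

0.0000


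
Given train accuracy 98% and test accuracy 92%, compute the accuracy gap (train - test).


Gap = train_accuracy - test_accuracy
= 98 - 92
= 6%
This moderate gap may indicate mild overfitting.

6


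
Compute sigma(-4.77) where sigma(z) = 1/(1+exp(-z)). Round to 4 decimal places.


sigmoid(z) = 1 / (1 + exp(-z))
exp(-(-4.77)) = exp(4.77) = 117.9192
1 + 117.9192 = 118.9192
1 / 118.9192 = 0.0084

0.0084


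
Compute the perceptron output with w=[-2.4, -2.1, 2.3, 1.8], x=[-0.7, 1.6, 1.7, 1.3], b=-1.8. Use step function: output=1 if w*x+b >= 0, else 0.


z = w . x + b
= -2.4*-0.7 + -2.1*1.6 + 2.3*1.7 + 1.8*1.3 + -1.8
= 1.68 + -3.36 + 3.91 + 2.34 + -1.8
= 4.57 + -1.8
= 2.77
Since z = 2.77 >= 0, output = 1

1


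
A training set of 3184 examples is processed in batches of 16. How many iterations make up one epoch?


Iterations per epoch = dataset_size / batch_size
= 3184 / 16
= 199

199


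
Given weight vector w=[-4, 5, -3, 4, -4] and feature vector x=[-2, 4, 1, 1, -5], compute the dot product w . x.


Element-wise products:
-4 * -2 = 8
5 * 4 = 20
-3 * 1 = -3
4 * 1 = 4
-4 * -5 = 20
Sum = 8 + 20 + -3 + 4 + 20
= 49

49


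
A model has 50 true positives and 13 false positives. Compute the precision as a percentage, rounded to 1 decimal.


Precision = TP / (TP + FP) * 100
= 50 / (50 + 13)
= 50 / 63
= 0.7937
= 79.4%

79.4


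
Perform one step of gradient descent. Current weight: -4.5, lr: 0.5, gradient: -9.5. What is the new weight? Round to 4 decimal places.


w_new = w_old - lr * gradient
= -4.5 - 0.5 * -9.5
= -4.5 - (-4.75)
= 0.2500

0.2500


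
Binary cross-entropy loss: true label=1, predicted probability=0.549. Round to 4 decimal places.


For y=1: Loss = -log(p)
= -log(0.549)
= -(-0.5997)
= 0.5997

0.5997


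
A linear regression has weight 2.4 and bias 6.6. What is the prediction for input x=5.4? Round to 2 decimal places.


y = 2.4 * 5.4 + (6.6)
= 12.96 + (6.6)
= 19.56

19.56


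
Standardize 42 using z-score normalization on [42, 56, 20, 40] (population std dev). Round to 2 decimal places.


Mean = (42 + 56 + 20 + 40) / 4 = 39.5
Variance = sum((x_i - mean)^2) / n = 164.75
Std = sqrt(164.75) = 12.8355
Z = (x - mean) / std
= (42 - 39.5) / 12.8355
= 2.5 / 12.8355
= 0.19

0.19


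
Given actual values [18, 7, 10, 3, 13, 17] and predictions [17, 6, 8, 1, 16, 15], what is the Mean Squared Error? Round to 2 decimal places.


Differences: [1, 1, 2, 2, -3, 2]
Squared errors: [1, 1, 4, 4, 9, 4]
Sum of squared errors = 23
MSE = 23 / 6 = 3.83

3.83


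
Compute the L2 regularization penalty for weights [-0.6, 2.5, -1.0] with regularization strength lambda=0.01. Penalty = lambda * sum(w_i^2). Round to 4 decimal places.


Squaring each weight:
(-0.6)^2 = 0.36
2.5^2 = 6.25
(-1.0)^2 = 1.0
Sum of squares = 7.61
Penalty = 0.01 * 7.61 = 0.0761

0.0761


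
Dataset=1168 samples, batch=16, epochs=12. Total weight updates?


Iterations per epoch = 1168 / 16 = 73
Total updates = iterations_per_epoch * epochs
= 73 * 12
= 876

876


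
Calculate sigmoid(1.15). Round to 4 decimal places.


sigmoid(z) = 1 / (1 + exp(-z))
exp(-(1.15)) = exp(-1.15) = 0.3166
1 + 0.3166 = 1.3166
1 / 1.3166 = 0.7595

0.7595


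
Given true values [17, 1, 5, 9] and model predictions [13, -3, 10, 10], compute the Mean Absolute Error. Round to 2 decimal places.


Absolute errors: [4, 4, 5, 1]
Sum of absolute errors = 14
MAE = 14 / 4 = 3.50

3.50


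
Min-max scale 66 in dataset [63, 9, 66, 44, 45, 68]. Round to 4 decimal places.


Min = 9, Max = 68
Range = 68 - 9 = 59
Scaled = (x - min) / (max - min)
= (66 - 9) / 59
= 57 / 59
= 0.9661

0.9661


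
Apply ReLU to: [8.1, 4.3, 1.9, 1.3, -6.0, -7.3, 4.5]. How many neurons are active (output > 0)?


ReLU(x) = max(0, x) for each element:
ReLU(8.1) = 8.1
ReLU(4.3) = 4.3
ReLU(1.9) = 1.9
ReLU(1.3) = 1.3
ReLU(-6.0) = 0
ReLU(-7.3) = 0
ReLU(4.5) = 4.5
Active neurons (>0): 5

5


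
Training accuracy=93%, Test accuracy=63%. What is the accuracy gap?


Gap = train_accuracy - test_accuracy
= 93 - 63
= 30%
This large gap strongly indicates overfitting.

30


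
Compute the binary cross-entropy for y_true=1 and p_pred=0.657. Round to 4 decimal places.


For y=1: Loss = -log(p)
= -log(0.657)
= -(-0.4201)
= 0.4201

0.4201


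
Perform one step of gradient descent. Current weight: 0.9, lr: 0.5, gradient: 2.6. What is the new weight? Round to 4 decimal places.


w_new = w_old - lr * gradient
= 0.9 - 0.5 * 2.6
= 0.9 - (1.3)
= -0.4000

-0.4000


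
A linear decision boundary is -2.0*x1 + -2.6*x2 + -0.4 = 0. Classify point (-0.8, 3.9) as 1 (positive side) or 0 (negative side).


Compute -2.0 * -0.8 + -2.6 * 3.9 + -0.4
= 1.6 + -10.14 + -0.4
= -8.94
Since -8.94 < 0, the point is on the negative side.

0


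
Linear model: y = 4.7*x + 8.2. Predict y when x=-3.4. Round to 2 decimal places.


y = 4.7 * -3.4 + (8.2)
= -15.98 + (8.2)
= -7.78

-7.78


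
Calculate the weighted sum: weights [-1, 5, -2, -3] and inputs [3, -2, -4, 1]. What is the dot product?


Element-wise products:
-1 * 3 = -3
5 * -2 = -10
-2 * -4 = 8
-3 * 1 = -3
Sum = -3 + -10 + 8 + -3
= -8

-8


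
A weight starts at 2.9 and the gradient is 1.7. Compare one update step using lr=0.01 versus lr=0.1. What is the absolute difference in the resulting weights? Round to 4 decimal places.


With lr=0.01: w_new = 2.9 - 0.01 * 1.7 = 2.883
With lr=0.1: w_new = 2.9 - 0.1 * 1.7 = 2.73
Absolute difference = |2.883 - 2.73|
= 0.1530

0.1530


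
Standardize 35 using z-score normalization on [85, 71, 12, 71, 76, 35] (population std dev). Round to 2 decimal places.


Mean = (85 + 71 + 12 + 71 + 76 + 35) / 6 = 58.3333
Variance = sum((x_i - mean)^2) / n = 672.5556
Std = sqrt(672.5556) = 25.9337
Z = (x - mean) / std
= (35 - 58.3333) / 25.9337
= -23.3333 / 25.9337
= -0.90

-0.90


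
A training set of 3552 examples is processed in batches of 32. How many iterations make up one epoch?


Iterations per epoch = dataset_size / batch_size
= 3552 / 32
= 111

111


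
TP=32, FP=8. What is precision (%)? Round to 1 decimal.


Precision = TP / (TP + FP) * 100
= 32 / (32 + 8)
= 32 / 40
= 0.8
= 80.0%

80.0


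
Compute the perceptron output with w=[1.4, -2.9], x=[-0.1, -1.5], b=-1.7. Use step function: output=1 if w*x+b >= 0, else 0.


z = w . x + b
= 1.4*-0.1 + -2.9*-1.5 + -1.7
= -0.14 + 4.35 + -1.7
= 4.21 + -1.7
= 2.51
Since z = 2.51 >= 0, output = 1

1


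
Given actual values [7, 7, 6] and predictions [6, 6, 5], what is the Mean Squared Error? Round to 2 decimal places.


Differences: [1, 1, 1]
Squared errors: [1, 1, 1]
Sum of squared errors = 3
MSE = 3 / 3 = 1.00

1.00


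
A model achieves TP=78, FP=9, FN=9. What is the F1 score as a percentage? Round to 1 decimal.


Precision = TP / (TP + FP) = 78 / 87 = 0.8966
Recall = TP / (TP + FN) = 78 / 87 = 0.8966
F1 = 2 * P * R / (P + R)
= 2 * 0.8966 * 0.8966 / (0.8966 + 0.8966)
= 1.6076 / 1.7931
= 0.8966
As percentage: 89.7%

89.7


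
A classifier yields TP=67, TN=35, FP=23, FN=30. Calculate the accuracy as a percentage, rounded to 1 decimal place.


Accuracy = (TP + TN) / (TP + TN + FP + FN) * 100
= (67 + 35) / (67 + 35 + 23 + 30)
= 102 / 155
= 0.6581
= 65.8%

65.8


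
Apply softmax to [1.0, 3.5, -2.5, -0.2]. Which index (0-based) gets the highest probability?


Softmax is a monotonic transformation, so it preserves the argmax.
We need to find the index of the maximum logit.
Index 0: 1.0
Index 1: 3.5
Index 2: -2.5
Index 3: -0.2
Maximum logit = 3.5 at index 1

1


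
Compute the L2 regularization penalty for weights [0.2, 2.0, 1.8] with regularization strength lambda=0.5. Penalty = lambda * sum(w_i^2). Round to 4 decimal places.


Squaring each weight:
0.2^2 = 0.04
2.0^2 = 4.0
1.8^2 = 3.24
Sum of squares = 7.28
Penalty = 0.5 * 7.28 = 3.6400

3.6400


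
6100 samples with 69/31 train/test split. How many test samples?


Train samples = 6100 * 69% = 4209
Test samples = 6100 - 4209
= 1891

1891


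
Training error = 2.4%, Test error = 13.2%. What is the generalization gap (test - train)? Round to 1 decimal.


Generalization gap = test_error - train_error
= 13.2 - 2.4
= 10.8%
A large gap suggests overfitting.

10.8


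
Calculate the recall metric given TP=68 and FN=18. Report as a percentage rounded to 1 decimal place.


Recall = TP / (TP + FN) * 100
= 68 / (68 + 18)
= 68 / 86
= 0.7907
= 79.1%

79.1


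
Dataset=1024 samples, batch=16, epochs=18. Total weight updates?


Iterations per epoch = 1024 / 16 = 64
Total updates = iterations_per_epoch * epochs
= 64 * 18
= 1152

1152


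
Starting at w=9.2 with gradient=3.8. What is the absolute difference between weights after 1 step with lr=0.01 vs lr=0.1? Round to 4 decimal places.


With lr=0.01: w_new = 9.2 - 0.01 * 3.8 = 9.162
With lr=0.1: w_new = 9.2 - 0.1 * 3.8 = 8.82
Absolute difference = |9.162 - 8.82|
= 0.3420

0.3420


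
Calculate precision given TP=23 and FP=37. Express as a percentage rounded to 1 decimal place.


Precision = TP / (TP + FP) * 100
= 23 / (23 + 37)
= 23 / 60
= 0.3833
= 38.3%

38.3


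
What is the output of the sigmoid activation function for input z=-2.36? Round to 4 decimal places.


sigmoid(z) = 1 / (1 + exp(-z))
exp(-(-2.36)) = exp(2.36) = 10.591
1 + 10.591 = 11.591
1 / 11.591 = 0.0863

0.0863


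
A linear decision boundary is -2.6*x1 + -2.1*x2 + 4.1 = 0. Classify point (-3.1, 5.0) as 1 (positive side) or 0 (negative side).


Compute -2.6 * -3.1 + -2.1 * 5.0 + 4.1
= 8.06 + -10.5 + 4.1
= 1.66
Since 1.66 >= 0, the point is on the positive side.

1


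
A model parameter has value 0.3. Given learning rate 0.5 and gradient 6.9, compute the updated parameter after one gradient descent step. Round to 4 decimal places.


w_new = w_old - lr * gradient
= 0.3 - 0.5 * 6.9
= 0.3 - (3.45)
= -3.1500

-3.1500


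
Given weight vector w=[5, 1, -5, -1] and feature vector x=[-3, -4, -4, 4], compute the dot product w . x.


Element-wise products:
5 * -3 = -15
1 * -4 = -4
-5 * -4 = 20
-1 * 4 = -4
Sum = -15 + -4 + 20 + -4
= -3

-3


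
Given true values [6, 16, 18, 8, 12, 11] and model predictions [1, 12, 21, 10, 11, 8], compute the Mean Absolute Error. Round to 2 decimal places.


Absolute errors: [5, 4, 3, 2, 1, 3]
Sum of absolute errors = 18
MAE = 18 / 6 = 3.00

3.00


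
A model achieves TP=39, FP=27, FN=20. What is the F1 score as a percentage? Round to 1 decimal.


Precision = TP / (TP + FP) = 39 / 66 = 0.5909
Recall = TP / (TP + FN) = 39 / 59 = 0.661
F1 = 2 * P * R / (P + R)
= 2 * 0.5909 * 0.661 / (0.5909 + 0.661)
= 0.7812 / 1.2519
= 0.624
As percentage: 62.4%

62.4


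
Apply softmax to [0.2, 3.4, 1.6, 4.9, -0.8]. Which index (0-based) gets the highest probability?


Softmax is a monotonic transformation, so it preserves the argmax.
We need to find the index of the maximum logit.
Index 0: 0.2
Index 1: 3.4
Index 2: 1.6
Index 3: 4.9
Index 4: -0.8
Maximum logit = 4.9 at index 3

3


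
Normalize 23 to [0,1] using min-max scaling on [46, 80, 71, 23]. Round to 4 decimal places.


Min = 23, Max = 80
Range = 80 - 23 = 57
Scaled = (x - min) / (max - min)
= (23 - 23) / 57
= 0 / 57
= 0.0000

0.0000


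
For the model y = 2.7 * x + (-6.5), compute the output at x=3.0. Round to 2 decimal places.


y = 2.7 * 3.0 + (-6.5)
= 8.1 + (-6.5)
= 1.60

1.60


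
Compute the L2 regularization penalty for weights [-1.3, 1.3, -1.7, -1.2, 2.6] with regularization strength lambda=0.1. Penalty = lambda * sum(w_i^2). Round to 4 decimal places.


Squaring each weight:
(-1.3)^2 = 1.69
1.3^2 = 1.69
(-1.7)^2 = 2.89
(-1.2)^2 = 1.44
2.6^2 = 6.76
Sum of squares = 14.47
Penalty = 0.1 * 14.47 = 1.4470

1.4470


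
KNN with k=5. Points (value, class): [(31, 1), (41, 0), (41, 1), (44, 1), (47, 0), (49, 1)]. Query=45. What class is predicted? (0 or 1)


Distances from query 45:
Point 44 (class 1): distance = 1
Point 47 (class 0): distance = 2
Point 41 (class 0): distance = 4
Point 41 (class 1): distance = 4
Point 49 (class 1): distance = 4
K=5 nearest neighbors: classes = [1, 0, 0, 1, 1]
Votes for class 1: 3 / 5
Majority vote => class 1

1


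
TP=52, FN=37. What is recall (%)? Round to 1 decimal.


Recall = TP / (TP + FN) * 100
= 52 / (52 + 37)
= 52 / 89
= 0.5843
= 58.4%

58.4


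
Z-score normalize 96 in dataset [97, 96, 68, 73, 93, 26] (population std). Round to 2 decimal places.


Mean = (97 + 96 + 68 + 73 + 93 + 26) / 6 = 75.5
Variance = sum((x_i - mean)^2) / n = 616.9167
Std = sqrt(616.9167) = 24.8378
Z = (x - mean) / std
= (96 - 75.5) / 24.8378
= 20.5 / 24.8378
= 0.83

0.83


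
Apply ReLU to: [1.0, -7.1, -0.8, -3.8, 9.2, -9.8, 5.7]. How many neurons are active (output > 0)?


ReLU(x) = max(0, x) for each element:
ReLU(1.0) = 1.0
ReLU(-7.1) = 0
ReLU(-0.8) = 0
ReLU(-3.8) = 0
ReLU(9.2) = 9.2
ReLU(-9.8) = 0
ReLU(5.7) = 5.7
Active neurons (>0): 3

3


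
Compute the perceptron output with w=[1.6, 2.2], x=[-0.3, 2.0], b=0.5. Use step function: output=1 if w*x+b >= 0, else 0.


z = w . x + b
= 1.6*-0.3 + 2.2*2.0 + 0.5
= -0.48 + 4.4 + 0.5
= 3.92 + 0.5
= 4.42
Since z = 4.42 >= 0, output = 1

1


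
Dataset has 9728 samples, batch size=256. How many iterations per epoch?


Iterations per epoch = dataset_size / batch_size
= 9728 / 256
= 38

38


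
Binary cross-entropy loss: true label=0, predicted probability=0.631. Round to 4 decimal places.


For y=0: Loss = -log(1-p)
= -log(1 - 0.631)
= -log(0.369)
= -(-0.997)
= 0.9970

0.9970


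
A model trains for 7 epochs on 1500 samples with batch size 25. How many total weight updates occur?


Iterations per epoch = 1500 / 25 = 60
Total updates = iterations_per_epoch * epochs
= 60 * 7
= 420

420


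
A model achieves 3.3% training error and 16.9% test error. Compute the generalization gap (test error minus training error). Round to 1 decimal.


Generalization gap = test_error - train_error
= 16.9 - 3.3
= 13.6%
A large gap suggests overfitting.

13.6


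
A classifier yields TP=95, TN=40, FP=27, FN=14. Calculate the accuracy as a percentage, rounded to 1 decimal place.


Accuracy = (TP + TN) / (TP + TN + FP + FN) * 100
= (95 + 40) / (95 + 40 + 27 + 14)
= 135 / 176
= 0.767
= 76.7%

76.7


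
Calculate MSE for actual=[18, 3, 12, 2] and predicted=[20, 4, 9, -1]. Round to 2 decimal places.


Differences: [-2, -1, 3, 3]
Squared errors: [4, 1, 9, 9]
Sum of squared errors = 23
MSE = 23 / 4 = 5.75

5.75


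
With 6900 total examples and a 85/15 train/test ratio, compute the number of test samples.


Train samples = 6900 * 85% = 5865
Test samples = 6900 - 5865
= 1035

1035


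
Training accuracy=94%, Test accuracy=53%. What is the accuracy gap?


Gap = train_accuracy - test_accuracy
= 94 - 53
= 41%
This large gap strongly indicates overfitting.

41


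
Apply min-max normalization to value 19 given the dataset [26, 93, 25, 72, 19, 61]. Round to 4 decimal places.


Min = 19, Max = 93
Range = 93 - 19 = 74
Scaled = (x - min) / (max - min)
= (19 - 19) / 74
= 0 / 74
= 0.0000

0.0000


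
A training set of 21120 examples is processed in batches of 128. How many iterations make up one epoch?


Iterations per epoch = dataset_size / batch_size
= 21120 / 128
= 165

165


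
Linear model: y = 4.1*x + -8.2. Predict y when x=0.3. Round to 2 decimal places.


y = 4.1 * 0.3 + (-8.2)
= 1.23 + (-8.2)
= -6.97

-6.97


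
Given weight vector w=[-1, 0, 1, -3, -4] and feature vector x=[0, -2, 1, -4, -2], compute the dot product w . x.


Element-wise products:
-1 * 0 = 0
0 * -2 = 0
1 * 1 = 1
-3 * -4 = 12
-4 * -2 = 8
Sum = 0 + 0 + 1 + 12 + 8
= 21

21


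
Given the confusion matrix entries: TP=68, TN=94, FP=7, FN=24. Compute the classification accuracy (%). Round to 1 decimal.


Accuracy = (TP + TN) / (TP + TN + FP + FN) * 100
= (68 + 94) / (68 + 94 + 7 + 24)
= 162 / 193
= 0.8394
= 83.9%

83.9


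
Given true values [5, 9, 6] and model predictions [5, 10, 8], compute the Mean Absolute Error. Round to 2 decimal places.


Absolute errors: [0, 1, 2]
Sum of absolute errors = 3
MAE = 3 / 3 = 1.00

1.00


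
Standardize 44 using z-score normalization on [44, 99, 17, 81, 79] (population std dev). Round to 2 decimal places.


Mean = (44 + 99 + 17 + 81 + 79) / 5 = 64.0
Variance = sum((x_i - mean)^2) / n = 869.6
Std = sqrt(869.6) = 29.489
Z = (x - mean) / std
= (44 - 64.0) / 29.489
= -20.0 / 29.489
= -0.68

-0.68


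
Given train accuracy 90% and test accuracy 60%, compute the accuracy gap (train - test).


Gap = train_accuracy - test_accuracy
= 90 - 60
= 30%
This large gap strongly indicates overfitting.

30


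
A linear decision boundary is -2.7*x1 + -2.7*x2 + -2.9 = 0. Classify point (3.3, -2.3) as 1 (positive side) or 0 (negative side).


Compute -2.7 * 3.3 + -2.7 * -2.3 + -2.9
= -8.91 + 6.21 + -2.9
= -5.6
Since -5.6 < 0, the point is on the negative side.

0


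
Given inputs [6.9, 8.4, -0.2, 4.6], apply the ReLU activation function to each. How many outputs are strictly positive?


ReLU(x) = max(0, x) for each element:
ReLU(6.9) = 6.9
ReLU(8.4) = 8.4
ReLU(-0.2) = 0
ReLU(4.6) = 4.6
Active neurons (>0): 3

3


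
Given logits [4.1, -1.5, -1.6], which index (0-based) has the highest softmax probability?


Softmax is a monotonic transformation, so it preserves the argmax.
We need to find the index of the maximum logit.
Index 0: 4.1
Index 1: -1.5
Index 2: -1.6
Maximum logit = 4.1 at index 0

0


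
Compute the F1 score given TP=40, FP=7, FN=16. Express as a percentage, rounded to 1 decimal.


Precision = TP / (TP + FP) = 40 / 47 = 0.8511
Recall = TP / (TP + FN) = 40 / 56 = 0.7143
F1 = 2 * P * R / (P + R)
= 2 * 0.8511 * 0.7143 / (0.8511 + 0.7143)
= 1.2158 / 1.5653
= 0.7767
As percentage: 77.7%

77.7


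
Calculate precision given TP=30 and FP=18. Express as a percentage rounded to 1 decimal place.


Precision = TP / (TP + FP) * 100
= 30 / (30 + 18)
= 30 / 48
= 0.625
= 62.5%

62.5


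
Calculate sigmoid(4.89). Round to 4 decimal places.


sigmoid(z) = 1 / (1 + exp(-z))
exp(-(4.89)) = exp(-4.89) = 0.0075
1 + 0.0075 = 1.0075
1 / 1.0075 = 0.9925

0.9925


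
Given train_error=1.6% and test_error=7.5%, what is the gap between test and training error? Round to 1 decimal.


Generalization gap = test_error - train_error
= 7.5 - 1.6
= 5.9%
A moderate gap.

5.9


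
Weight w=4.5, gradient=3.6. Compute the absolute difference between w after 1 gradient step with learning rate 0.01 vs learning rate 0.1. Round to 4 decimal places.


With lr=0.01: w_new = 4.5 - 0.01 * 3.6 = 4.464
With lr=0.1: w_new = 4.5 - 0.1 * 3.6 = 4.14
Absolute difference = |4.464 - 4.14|
= 0.3240

0.3240


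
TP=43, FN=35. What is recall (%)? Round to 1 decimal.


Recall = TP / (TP + FN) * 100
= 43 / (43 + 35)
= 43 / 78
= 0.5513
= 55.1%

55.1


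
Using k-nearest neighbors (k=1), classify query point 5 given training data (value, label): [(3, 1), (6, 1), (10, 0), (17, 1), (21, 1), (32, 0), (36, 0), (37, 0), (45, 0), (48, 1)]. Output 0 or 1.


Distances from query 5:
Point 6 (class 1): distance = 1
K=1 nearest neighbors: classes = [1]
Votes for class 1: 1 / 1
Majority vote => class 1

1


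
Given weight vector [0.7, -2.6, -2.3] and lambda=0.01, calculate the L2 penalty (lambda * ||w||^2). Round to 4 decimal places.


Squaring each weight:
0.7^2 = 0.49
(-2.6)^2 = 6.76
(-2.3)^2 = 5.29
Sum of squares = 12.54
Penalty = 0.01 * 12.54 = 0.1254

0.1254


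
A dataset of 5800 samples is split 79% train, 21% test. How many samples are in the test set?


Train samples = 5800 * 79% = 4582
Test samples = 5800 - 4582
= 1218

1218


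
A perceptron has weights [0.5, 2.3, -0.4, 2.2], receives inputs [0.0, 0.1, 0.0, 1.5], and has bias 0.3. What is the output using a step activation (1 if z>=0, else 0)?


z = w . x + b
= 0.5*0.0 + 2.3*0.1 + -0.4*0.0 + 2.2*1.5 + 0.3
= 0.0 + 0.23 + -0.0 + 3.3 + 0.3
= 3.53 + 0.3
= 3.83
Since z = 3.83 >= 0, output = 1

1


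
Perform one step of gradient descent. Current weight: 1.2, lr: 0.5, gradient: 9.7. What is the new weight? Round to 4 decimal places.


w_new = w_old - lr * gradient
= 1.2 - 0.5 * 9.7
= 1.2 - (4.85)
= -3.6500

-3.6500


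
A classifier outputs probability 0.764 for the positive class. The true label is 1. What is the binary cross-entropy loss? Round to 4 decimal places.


For y=1: Loss = -log(p)
= -log(0.764)
= -(-0.2692)
= 0.2692

0.2692


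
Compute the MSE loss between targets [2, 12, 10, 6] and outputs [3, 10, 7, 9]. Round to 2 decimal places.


Differences: [-1, 2, 3, -3]
Squared errors: [1, 4, 9, 9]
Sum of squared errors = 23
MSE = 23 / 4 = 5.75

5.75


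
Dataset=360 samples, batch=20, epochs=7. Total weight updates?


Iterations per epoch = 360 / 20 = 18
Total updates = iterations_per_epoch * epochs
= 18 * 7
= 126

126


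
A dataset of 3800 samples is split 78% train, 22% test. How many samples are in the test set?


Train samples = 3800 * 78% = 2964
Test samples = 3800 - 2964
= 836

836


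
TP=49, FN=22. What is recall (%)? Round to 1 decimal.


Recall = TP / (TP + FN) * 100
= 49 / (49 + 22)
= 49 / 71
= 0.6901
= 69.0%

69.0


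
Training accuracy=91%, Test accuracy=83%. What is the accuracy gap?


Gap = train_accuracy - test_accuracy
= 91 - 83
= 8%
This moderate gap may indicate mild overfitting.

8


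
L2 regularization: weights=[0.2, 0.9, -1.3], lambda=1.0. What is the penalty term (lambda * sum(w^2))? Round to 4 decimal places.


Squaring each weight:
0.2^2 = 0.04
0.9^2 = 0.81
(-1.3)^2 = 1.69
Sum of squares = 2.54
Penalty = 1.0 * 2.54 = 2.5400

2.5400


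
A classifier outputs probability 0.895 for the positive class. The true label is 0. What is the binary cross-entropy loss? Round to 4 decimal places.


For y=0: Loss = -log(1-p)
= -log(1 - 0.895)
= -log(0.105)
= -(-2.2538)
= 2.2538

2.2538


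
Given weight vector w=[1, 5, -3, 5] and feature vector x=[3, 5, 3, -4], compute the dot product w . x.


Element-wise products:
1 * 3 = 3
5 * 5 = 25
-3 * 3 = -9
5 * -4 = -20
Sum = 3 + 25 + -9 + -20
= -1

-1


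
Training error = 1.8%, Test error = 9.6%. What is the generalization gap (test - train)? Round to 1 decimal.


Generalization gap = test_error - train_error
= 9.6 - 1.8
= 7.8%
A moderate gap.

7.8


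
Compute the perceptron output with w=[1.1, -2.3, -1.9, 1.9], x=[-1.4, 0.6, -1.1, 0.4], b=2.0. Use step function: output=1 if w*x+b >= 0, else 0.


z = w . x + b
= 1.1*-1.4 + -2.3*0.6 + -1.9*-1.1 + 1.9*0.4 + 2.0
= -1.54 + -1.38 + 2.09 + 0.76 + 2.0
= -0.07 + 2.0
= 1.93
Since z = 1.93 >= 0, output = 1

1


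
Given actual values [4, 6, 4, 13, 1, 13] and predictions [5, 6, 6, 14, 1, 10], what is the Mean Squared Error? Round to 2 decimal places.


Differences: [-1, 0, -2, -1, 0, 3]
Squared errors: [1, 0, 4, 1, 0, 9]
Sum of squared errors = 15
MSE = 15 / 6 = 2.50

2.50


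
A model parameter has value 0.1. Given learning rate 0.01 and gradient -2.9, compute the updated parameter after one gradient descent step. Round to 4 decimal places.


w_new = w_old - lr * gradient
= 0.1 - 0.01 * -2.9
= 0.1 - (-0.029)
= 0.1290

0.1290


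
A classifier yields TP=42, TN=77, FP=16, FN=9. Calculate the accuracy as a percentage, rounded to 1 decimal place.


Accuracy = (TP + TN) / (TP + TN + FP + FN) * 100
= (42 + 77) / (42 + 77 + 16 + 9)
= 119 / 144
= 0.8264
= 82.6%

82.6


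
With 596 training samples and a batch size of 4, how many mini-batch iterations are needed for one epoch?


Iterations per epoch = dataset_size / batch_size
= 596 / 4
= 149

149


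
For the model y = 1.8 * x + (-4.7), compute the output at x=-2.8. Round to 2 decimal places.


y = 1.8 * -2.8 + (-4.7)
= -5.04 + (-4.7)
= -9.74

-9.74


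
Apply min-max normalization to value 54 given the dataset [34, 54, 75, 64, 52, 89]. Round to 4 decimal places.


Min = 34, Max = 89
Range = 89 - 34 = 55
Scaled = (x - min) / (max - min)
= (54 - 34) / 55
= 20 / 55
= 0.3636

0.3636


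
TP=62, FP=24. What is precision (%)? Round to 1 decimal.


Precision = TP / (TP + FP) * 100
= 62 / (62 + 24)
= 62 / 86
= 0.7209
= 72.1%

72.1


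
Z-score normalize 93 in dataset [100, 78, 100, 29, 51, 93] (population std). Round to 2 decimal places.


Mean = (100 + 78 + 100 + 29 + 51 + 93) / 6 = 75.1667
Variance = sum((x_i - mean)^2) / n = 712.4722
Std = sqrt(712.4722) = 26.6922
Z = (x - mean) / std
= (93 - 75.1667) / 26.6922
= 17.8333 / 26.6922
= 0.67

0.67


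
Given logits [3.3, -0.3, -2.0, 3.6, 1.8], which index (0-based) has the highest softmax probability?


Softmax is a monotonic transformation, so it preserves the argmax.
We need to find the index of the maximum logit.
Index 0: 3.3
Index 1: -0.3
Index 2: -2.0
Index 3: 3.6
Index 4: 1.8
Maximum logit = 3.6 at index 3

3


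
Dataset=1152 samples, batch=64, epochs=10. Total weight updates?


Iterations per epoch = 1152 / 64 = 18
Total updates = iterations_per_epoch * epochs
= 18 * 10
= 180

180


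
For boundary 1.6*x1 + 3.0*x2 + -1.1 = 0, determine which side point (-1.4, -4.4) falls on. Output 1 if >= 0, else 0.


Compute 1.6 * -1.4 + 3.0 * -4.4 + -1.1
= -2.24 + -13.2 + -1.1
= -16.54
Since -16.54 < 0, the point is on the negative side.

0


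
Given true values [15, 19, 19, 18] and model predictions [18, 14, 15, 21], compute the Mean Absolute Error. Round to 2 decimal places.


Absolute errors: [3, 5, 4, 3]
Sum of absolute errors = 15
MAE = 15 / 4 = 3.75

3.75


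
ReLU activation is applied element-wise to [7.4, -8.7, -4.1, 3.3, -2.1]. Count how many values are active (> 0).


ReLU(x) = max(0, x) for each element:
ReLU(7.4) = 7.4
ReLU(-8.7) = 0
ReLU(-4.1) = 0
ReLU(3.3) = 3.3
ReLU(-2.1) = 0
Active neurons (>0): 2

2


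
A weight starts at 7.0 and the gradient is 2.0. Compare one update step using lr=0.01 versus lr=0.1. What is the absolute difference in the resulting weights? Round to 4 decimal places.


With lr=0.01: w_new = 7.0 - 0.01 * 2.0 = 6.98
With lr=0.1: w_new = 7.0 - 0.1 * 2.0 = 6.8
Absolute difference = |6.98 - 6.8|
= 0.1800

0.1800


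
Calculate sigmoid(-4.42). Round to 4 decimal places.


sigmoid(z) = 1 / (1 + exp(-z))
exp(-(-4.42)) = exp(4.42) = 83.0963
1 + 83.0963 = 84.0963
1 / 84.0963 = 0.0119

0.0119


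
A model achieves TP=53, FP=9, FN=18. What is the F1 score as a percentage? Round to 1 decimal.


Precision = TP / (TP + FP) = 53 / 62 = 0.8548
Recall = TP / (TP + FN) = 53 / 71 = 0.7465
F1 = 2 * P * R / (P + R)
= 2 * 0.8548 * 0.7465 / (0.8548 + 0.7465)
= 1.2762 / 1.6013
= 0.797
As percentage: 79.7%

79.7


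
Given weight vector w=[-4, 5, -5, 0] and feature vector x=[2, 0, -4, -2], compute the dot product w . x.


Element-wise products:
-4 * 2 = -8
5 * 0 = 0
-5 * -4 = 20
0 * -2 = 0
Sum = -8 + 0 + 20 + 0
= 12

12


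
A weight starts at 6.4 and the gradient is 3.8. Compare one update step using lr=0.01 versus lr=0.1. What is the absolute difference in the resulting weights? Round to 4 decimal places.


With lr=0.01: w_new = 6.4 - 0.01 * 3.8 = 6.362
With lr=0.1: w_new = 6.4 - 0.1 * 3.8 = 6.02
Absolute difference = |6.362 - 6.02|
= 0.3420

0.3420


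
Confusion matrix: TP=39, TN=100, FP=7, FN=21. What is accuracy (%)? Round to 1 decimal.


Accuracy = (TP + TN) / (TP + TN + FP + FN) * 100
= (39 + 100) / (39 + 100 + 7 + 21)
= 139 / 167
= 0.8323
= 83.2%

83.2


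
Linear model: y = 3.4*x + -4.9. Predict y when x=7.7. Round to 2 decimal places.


y = 3.4 * 7.7 + (-4.9)
= 26.18 + (-4.9)
= 21.28

21.28


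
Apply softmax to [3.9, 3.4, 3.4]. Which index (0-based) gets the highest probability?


Softmax is a monotonic transformation, so it preserves the argmax.
We need to find the index of the maximum logit.
Index 0: 3.9
Index 1: 3.4
Index 2: 3.4
Maximum logit = 3.9 at index 0

0


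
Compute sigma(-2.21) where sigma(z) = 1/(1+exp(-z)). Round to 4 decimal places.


sigmoid(z) = 1 / (1 + exp(-z))
exp(-(-2.21)) = exp(2.21) = 9.1157
1 + 9.1157 = 10.1157
1 / 10.1157 = 0.0989

0.0989


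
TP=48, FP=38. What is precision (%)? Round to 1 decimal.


Precision = TP / (TP + FP) * 100
= 48 / (48 + 38)
= 48 / 86
= 0.5581
= 55.8%

55.8


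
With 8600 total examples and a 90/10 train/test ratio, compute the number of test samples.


Train samples = 8600 * 90% = 7740
Test samples = 8600 - 7740
= 860

860


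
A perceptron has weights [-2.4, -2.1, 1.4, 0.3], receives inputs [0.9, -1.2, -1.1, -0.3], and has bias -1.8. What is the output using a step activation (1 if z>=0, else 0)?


z = w . x + b
= -2.4*0.9 + -2.1*-1.2 + 1.4*-1.1 + 0.3*-0.3 + -1.8
= -2.16 + 2.52 + -1.54 + -0.09 + -1.8
= -1.27 + -1.8
= -3.07
Since z = -3.07 < 0, output = 0

0


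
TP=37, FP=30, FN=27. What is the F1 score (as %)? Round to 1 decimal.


Precision = TP / (TP + FP) = 37 / 67 = 0.5522
Recall = TP / (TP + FN) = 37 / 64 = 0.5781
F1 = 2 * P * R / (P + R)
= 2 * 0.5522 * 0.5781 / (0.5522 + 0.5781)
= 0.6385 / 1.1304
= 0.5649
As percentage: 56.5%

56.5


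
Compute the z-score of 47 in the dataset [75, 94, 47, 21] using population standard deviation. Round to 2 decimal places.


Mean = (75 + 94 + 47 + 21) / 4 = 59.25
Variance = sum((x_i - mean)^2) / n = 767.1875
Std = sqrt(767.1875) = 27.6981
Z = (x - mean) / std
= (47 - 59.25) / 27.6981
= -12.25 / 27.6981
= -0.44

-0.44


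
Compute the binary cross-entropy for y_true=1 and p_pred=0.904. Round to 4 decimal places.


For y=1: Loss = -log(p)
= -log(0.904)
= -(-0.1009)
= 0.1009

0.1009


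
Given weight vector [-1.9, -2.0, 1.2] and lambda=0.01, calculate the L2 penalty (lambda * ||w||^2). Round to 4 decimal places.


Squaring each weight:
(-1.9)^2 = 3.61
(-2.0)^2 = 4.0
1.2^2 = 1.44
Sum of squares = 9.05
Penalty = 0.01 * 9.05 = 0.0905

0.0905


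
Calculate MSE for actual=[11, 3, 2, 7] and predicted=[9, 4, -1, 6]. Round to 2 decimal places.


Differences: [2, -1, 3, 1]
Squared errors: [4, 1, 9, 1]
Sum of squared errors = 15
MSE = 15 / 4 = 3.75

3.75


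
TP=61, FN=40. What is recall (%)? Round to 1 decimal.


Recall = TP / (TP + FN) * 100
= 61 / (61 + 40)
= 61 / 101
= 0.604
= 60.4%

60.4


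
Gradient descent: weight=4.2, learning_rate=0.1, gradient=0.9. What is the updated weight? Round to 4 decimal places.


w_new = w_old - lr * gradient
= 4.2 - 0.1 * 0.9
= 4.2 - (0.09)
= 4.1100

4.1100


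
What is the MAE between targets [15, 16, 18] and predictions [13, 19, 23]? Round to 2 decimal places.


Absolute errors: [2, 3, 5]
Sum of absolute errors = 10
MAE = 10 / 3 = 3.33

3.33


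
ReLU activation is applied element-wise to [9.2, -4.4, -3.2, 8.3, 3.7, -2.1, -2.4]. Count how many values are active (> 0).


ReLU(x) = max(0, x) for each element:
ReLU(9.2) = 9.2
ReLU(-4.4) = 0
ReLU(-3.2) = 0
ReLU(8.3) = 8.3
ReLU(3.7) = 3.7
ReLU(-2.1) = 0
ReLU(-2.4) = 0
Active neurons (>0): 3

3


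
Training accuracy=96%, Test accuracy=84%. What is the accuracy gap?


Gap = train_accuracy - test_accuracy
= 96 - 84
= 12%
This gap suggests the model is overfitting.

12


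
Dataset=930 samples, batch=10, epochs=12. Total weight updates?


Iterations per epoch = 930 / 10 = 93
Total updates = iterations_per_epoch * epochs
= 93 * 12
= 1116

1116


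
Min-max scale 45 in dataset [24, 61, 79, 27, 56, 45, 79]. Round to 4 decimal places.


Min = 24, Max = 79
Range = 79 - 24 = 55
Scaled = (x - min) / (max - min)
= (45 - 24) / 55
= 21 / 55
= 0.3818

0.3818


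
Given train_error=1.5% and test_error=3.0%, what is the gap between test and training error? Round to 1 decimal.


Generalization gap = test_error - train_error
= 3.0 - 1.5
= 1.5%
A small gap suggests good generalization.

1.5


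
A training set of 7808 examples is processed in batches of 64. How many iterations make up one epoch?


Iterations per epoch = dataset_size / batch_size
= 7808 / 64
= 122

122


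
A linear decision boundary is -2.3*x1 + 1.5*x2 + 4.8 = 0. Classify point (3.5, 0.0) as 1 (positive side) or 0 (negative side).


Compute -2.3 * 3.5 + 1.5 * 0.0 + 4.8
= -8.05 + 0.0 + 4.8
= -3.25
Since -3.25 < 0, the point is on the negative side.

0


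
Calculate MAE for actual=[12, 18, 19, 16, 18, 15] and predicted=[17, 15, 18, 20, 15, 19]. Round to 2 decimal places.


Absolute errors: [5, 3, 1, 4, 3, 4]
Sum of absolute errors = 20
MAE = 20 / 6 = 3.33

3.33


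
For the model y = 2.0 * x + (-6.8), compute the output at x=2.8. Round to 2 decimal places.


y = 2.0 * 2.8 + (-6.8)
= 5.6 + (-6.8)
= -1.20

-1.20


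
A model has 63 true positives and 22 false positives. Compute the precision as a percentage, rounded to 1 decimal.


Precision = TP / (TP + FP) * 100
= 63 / (63 + 22)
= 63 / 85
= 0.7412
= 74.1%

74.1


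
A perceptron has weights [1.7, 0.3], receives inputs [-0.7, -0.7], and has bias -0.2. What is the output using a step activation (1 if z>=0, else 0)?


z = w . x + b
= 1.7*-0.7 + 0.3*-0.7 + -0.2
= -1.19 + -0.21 + -0.2
= -1.4 + -0.2
= -1.6
Since z = -1.6 < 0, output = 0

0


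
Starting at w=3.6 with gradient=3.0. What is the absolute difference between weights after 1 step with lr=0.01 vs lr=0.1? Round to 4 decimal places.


With lr=0.01: w_new = 3.6 - 0.01 * 3.0 = 3.57
With lr=0.1: w_new = 3.6 - 0.1 * 3.0 = 3.3
Absolute difference = |3.57 - 3.3|
= 0.2700

0.2700


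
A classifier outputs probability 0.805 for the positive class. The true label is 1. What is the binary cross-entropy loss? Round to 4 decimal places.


For y=1: Loss = -log(p)
= -log(0.805)
= -(-0.2169)
= 0.2169

0.2169


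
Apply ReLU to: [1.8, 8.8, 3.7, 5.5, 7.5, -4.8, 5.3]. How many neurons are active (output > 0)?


ReLU(x) = max(0, x) for each element:
ReLU(1.8) = 1.8
ReLU(8.8) = 8.8
ReLU(3.7) = 3.7
ReLU(5.5) = 5.5
ReLU(7.5) = 7.5
ReLU(-4.8) = 0
ReLU(5.3) = 5.3
Active neurons (>0): 6

6


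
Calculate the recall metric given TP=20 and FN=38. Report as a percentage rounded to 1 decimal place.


Recall = TP / (TP + FN) * 100
= 20 / (20 + 38)
= 20 / 58
= 0.3448
= 34.5%

34.5


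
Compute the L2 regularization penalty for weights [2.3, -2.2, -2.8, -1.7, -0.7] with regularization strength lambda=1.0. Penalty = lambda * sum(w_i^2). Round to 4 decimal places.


Squaring each weight:
2.3^2 = 5.29
(-2.2)^2 = 4.84
(-2.8)^2 = 7.84
(-1.7)^2 = 2.89
(-0.7)^2 = 0.49
Sum of squares = 21.35
Penalty = 1.0 * 21.35 = 21.3500

21.3500
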